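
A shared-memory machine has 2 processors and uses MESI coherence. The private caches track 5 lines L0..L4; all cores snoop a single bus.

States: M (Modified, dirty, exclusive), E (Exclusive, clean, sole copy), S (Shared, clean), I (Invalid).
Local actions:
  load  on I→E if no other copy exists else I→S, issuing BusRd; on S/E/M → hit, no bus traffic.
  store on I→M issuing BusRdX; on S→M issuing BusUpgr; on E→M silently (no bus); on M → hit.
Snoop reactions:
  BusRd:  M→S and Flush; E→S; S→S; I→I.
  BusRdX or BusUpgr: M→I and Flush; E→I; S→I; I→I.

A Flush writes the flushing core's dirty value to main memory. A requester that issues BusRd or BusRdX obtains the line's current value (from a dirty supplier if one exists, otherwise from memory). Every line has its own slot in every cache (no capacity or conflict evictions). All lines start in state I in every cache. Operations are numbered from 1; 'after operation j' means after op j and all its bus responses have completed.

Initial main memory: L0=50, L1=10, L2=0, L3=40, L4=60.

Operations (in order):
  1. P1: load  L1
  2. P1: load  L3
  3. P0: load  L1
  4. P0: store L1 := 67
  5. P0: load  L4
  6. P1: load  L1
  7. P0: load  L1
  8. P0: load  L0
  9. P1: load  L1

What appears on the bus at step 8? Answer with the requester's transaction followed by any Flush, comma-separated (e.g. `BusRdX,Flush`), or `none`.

  op1 P1: load  L1 → I/E on L1; bus BusRd; mem=10
  op2 P1: load  L3 → I/E on L3; bus BusRd; mem=40
  op3 P0: load  L1 → S/S on L1; bus BusRd; mem=10
  op4 P0: store L1 := 67 → M/I on L1; bus BusUpgr; mem=10
  op5 P0: load  L4 → E/I on L4; bus BusRd; mem=60
  op6 P1: load  L1 → S/S on L1; bus BusRd Flush; mem=67
  op7 P0: load  L1 → S/S on L1; bus (none); mem=67
  op8 P0: load  L0 → E/I on L0; bus BusRd; mem=50
  op9 P1: load  L1 → S/S on L1; bus (none); mem=67

bus = BusRd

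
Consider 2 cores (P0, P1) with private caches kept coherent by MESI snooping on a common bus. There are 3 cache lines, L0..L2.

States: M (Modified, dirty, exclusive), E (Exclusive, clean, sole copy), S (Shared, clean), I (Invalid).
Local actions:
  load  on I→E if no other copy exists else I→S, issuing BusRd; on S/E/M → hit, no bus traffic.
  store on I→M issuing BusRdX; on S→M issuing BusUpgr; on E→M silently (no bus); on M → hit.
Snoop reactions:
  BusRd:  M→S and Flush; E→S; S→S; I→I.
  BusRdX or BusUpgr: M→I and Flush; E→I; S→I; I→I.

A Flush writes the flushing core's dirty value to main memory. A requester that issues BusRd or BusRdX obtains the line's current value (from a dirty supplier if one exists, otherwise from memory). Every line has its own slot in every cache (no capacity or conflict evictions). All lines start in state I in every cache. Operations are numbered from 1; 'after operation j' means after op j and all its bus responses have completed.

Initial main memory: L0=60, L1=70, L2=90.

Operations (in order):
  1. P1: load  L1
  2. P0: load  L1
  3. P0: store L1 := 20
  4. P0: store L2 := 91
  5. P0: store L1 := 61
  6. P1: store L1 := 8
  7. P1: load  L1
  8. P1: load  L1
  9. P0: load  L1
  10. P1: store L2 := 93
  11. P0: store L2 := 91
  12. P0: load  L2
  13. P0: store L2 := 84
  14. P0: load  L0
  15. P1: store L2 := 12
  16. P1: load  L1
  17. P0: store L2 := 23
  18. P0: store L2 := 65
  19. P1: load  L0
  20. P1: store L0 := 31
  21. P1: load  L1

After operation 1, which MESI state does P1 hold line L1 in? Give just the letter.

step 1: P1: load  L1  ⟶  IE  (L1)  txn=BusRd  M[L1]=70
step 2: P0: load  L1  ⟶  SS  (L1)  txn=BusRd  M[L1]=70
step 3: P0: store L1 := 20  ⟶  MI  (L1)  txn=BusUpgr  M[L1]=70
step 4: P0: store L2 := 91  ⟶  MI  (L2)  txn=BusRdX  M[L2]=90
step 5: P0: store L1 := 61  ⟶  MI  (L1)  txn=∅  M[L1]=70
step 6: P1: store L1 := 8  ⟶  IM  (L1)  txn=BusRdX+Flush  M[L1]=61
step 7: P1: load  L1  ⟶  IM  (L1)  txn=∅  M[L1]=61
step 8: P1: load  L1  ⟶  IM  (L1)  txn=∅  M[L1]=61
step 9: P0: load  L1  ⟶  SS  (L1)  txn=BusRd+Flush  M[L1]=8
step 10: P1: store L2 := 93  ⟶  IM  (L2)  txn=BusRdX+Flush  M[L2]=91
step 11: P0: store L2 := 91  ⟶  MI  (L2)  txn=BusRdX+Flush  M[L2]=93
step 12: P0: load  L2  ⟶  MI  (L2)  txn=∅  M[L2]=93
step 13: P0: store L2 := 84  ⟶  MI  (L2)  txn=∅  M[L2]=93
step 14: P0: load  L0  ⟶  EI  (L0)  txn=BusRd  M[L0]=60
step 15: P1: store L2 := 12  ⟶  IM  (L2)  txn=BusRdX+Flush  M[L2]=84
step 16: P1: load  L1  ⟶  SS  (L1)  txn=∅  M[L1]=8
step 17: P0: store L2 := 23  ⟶  MI  (L2)  txn=BusRdX+Flush  M[L2]=12
step 18: P0: store L2 := 65  ⟶  MI  (L2)  txn=∅  M[L2]=12
step 19: P1: load  L0  ⟶  SS  (L0)  txn=BusRd  M[L0]=60
step 20: P1: store L0 := 31  ⟶  IM  (L0)  txn=BusUpgr  M[L0]=60
step 21: P1: load  L1  ⟶  SS  (L1)  txn=∅  M[L1]=8

state = E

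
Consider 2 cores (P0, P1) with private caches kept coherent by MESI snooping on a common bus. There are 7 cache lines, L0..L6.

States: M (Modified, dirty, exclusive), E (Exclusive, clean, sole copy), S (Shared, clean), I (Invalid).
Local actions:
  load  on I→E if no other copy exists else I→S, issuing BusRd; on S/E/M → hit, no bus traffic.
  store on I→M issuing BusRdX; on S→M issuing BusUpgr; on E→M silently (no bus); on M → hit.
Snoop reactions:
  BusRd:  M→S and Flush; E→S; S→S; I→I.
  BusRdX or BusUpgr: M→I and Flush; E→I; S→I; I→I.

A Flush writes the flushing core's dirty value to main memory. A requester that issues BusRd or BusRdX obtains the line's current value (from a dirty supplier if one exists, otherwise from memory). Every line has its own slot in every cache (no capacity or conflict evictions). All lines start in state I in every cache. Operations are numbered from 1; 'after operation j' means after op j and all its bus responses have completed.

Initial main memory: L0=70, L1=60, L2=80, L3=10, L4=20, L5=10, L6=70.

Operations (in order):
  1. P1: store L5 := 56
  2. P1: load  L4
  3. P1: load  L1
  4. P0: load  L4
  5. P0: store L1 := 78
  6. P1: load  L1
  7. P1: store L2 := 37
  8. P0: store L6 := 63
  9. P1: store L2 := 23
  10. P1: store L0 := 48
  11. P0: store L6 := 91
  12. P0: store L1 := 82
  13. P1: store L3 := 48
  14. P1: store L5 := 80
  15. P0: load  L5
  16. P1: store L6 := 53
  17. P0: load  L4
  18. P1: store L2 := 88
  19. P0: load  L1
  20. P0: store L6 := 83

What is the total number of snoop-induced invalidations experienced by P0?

step 1: P1: store L5 := 56  ⟶  IM  (L5)  txn=BusRdX  M[L5]=10
step 2: P1: load  L4  ⟶  IE  (L4)  txn=BusRd  M[L4]=20
step 3: P1: load  L1  ⟶  IE  (L1)  txn=BusRd  M[L1]=60
step 4: P0: load  L4  ⟶  SS  (L4)  txn=BusRd  M[L4]=20
step 5: P0: store L1 := 78  ⟶  MI  (L1)  txn=BusRdX  M[L1]=60
step 6: P1: load  L1  ⟶  SS  (L1)  txn=BusRd+Flush  M[L1]=78
step 7: P1: store L2 := 37  ⟶  IM  (L2)  txn=BusRdX  M[L2]=80
step 8: P0: store L6 := 63  ⟶  MI  (L6)  txn=BusRdX  M[L6]=70
step 9: P1: store L2 := 23  ⟶  IM  (L2)  txn=∅  M[L2]=80
step 10: P1: store L0 := 48  ⟶  IM  (L0)  txn=BusRdX  M[L0]=70
step 11: P0: store L6 := 91  ⟶  MI  (L6)  txn=∅  M[L6]=70
step 12: P0: store L1 := 82  ⟶  MI  (L1)  txn=BusUpgr  M[L1]=78
step 13: P1: store L3 := 48  ⟶  IM  (L3)  txn=BusRdX  M[L3]=10
step 14: P1: store L5 := 80  ⟶  IM  (L5)  txn=∅  M[L5]=10
step 15: P0: load  L5  ⟶  SS  (L5)  txn=BusRd+Flush  M[L5]=80
step 16: P1: store L6 := 53  ⟶  IM  (L6)  txn=BusRdX+Flush  M[L6]=91
step 17: P0: load  L4  ⟶  SS  (L4)  txn=∅  M[L4]=20
step 18: P1: store L2 := 88  ⟶  IM  (L2)  txn=∅  M[L2]=80
step 19: P0: load  L1  ⟶  MI  (L1)  txn=∅  M[L1]=78
step 20: P0: store L6 := 83  ⟶  MI  (L6)  txn=BusRdX+Flush  M[L6]=53

invalidations = 1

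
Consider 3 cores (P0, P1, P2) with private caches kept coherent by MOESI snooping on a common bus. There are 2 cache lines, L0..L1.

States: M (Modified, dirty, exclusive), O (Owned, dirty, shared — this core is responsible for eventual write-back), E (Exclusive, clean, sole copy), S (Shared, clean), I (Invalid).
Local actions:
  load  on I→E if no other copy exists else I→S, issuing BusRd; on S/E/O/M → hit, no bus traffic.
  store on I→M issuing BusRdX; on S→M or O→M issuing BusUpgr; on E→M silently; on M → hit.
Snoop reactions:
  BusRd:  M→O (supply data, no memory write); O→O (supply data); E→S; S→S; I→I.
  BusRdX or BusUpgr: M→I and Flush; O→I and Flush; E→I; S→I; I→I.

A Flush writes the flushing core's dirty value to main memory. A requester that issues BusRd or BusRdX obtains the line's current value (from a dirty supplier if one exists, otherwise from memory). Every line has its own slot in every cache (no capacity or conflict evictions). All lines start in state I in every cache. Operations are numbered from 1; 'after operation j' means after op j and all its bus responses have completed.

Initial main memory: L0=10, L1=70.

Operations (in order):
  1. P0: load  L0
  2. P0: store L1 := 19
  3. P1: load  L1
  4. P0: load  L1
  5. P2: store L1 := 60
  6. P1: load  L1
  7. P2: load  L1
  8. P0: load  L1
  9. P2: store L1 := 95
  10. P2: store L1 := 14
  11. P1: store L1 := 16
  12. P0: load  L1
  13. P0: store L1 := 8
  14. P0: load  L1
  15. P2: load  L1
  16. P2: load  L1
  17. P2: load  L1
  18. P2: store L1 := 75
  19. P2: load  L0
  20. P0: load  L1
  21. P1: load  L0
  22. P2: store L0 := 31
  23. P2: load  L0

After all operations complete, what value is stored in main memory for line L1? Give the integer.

memory[L1] = 8

1. P0: load  L0  bus=[BusRd]  L0: P0=E P1=I P2=I  mem[L0]=10
2. P0: store L1 := 19  bus=[BusRdX]  L1: P0=M P1=I P2=I  mem[L1]=70
3. P1: load  L1  bus=[BusRd]  L1: P0=O P1=S P2=I  mem[L1]=70
4. P0: load  L1  bus=[-]  L1: P0=O P1=S P2=I  mem[L1]=70
5. P2: store L1 := 60  bus=[BusRdX,Flush]  L1: P0=I P1=I P2=M  mem[L1]=19
6. P1: load  L1  bus=[BusRd]  L1: P0=I P1=S P2=O  mem[L1]=19
7. P2: load  L1  bus=[-]  L1: P0=I P1=S P2=O  mem[L1]=19
8. P0: load  L1  bus=[BusRd]  L1: P0=S P1=S P2=O  mem[L1]=19
9. P2: store L1 := 95  bus=[BusUpgr]  L1: P0=I P1=I P2=M  mem[L1]=19
10. P2: store L1 := 14  bus=[-]  L1: P0=I P1=I P2=M  mem[L1]=19
11. P1: store L1 := 16  bus=[BusRdX,Flush]  L1: P0=I P1=M P2=I  mem[L1]=14
12. P0: load  L1  bus=[BusRd]  L1: P0=S P1=O P2=I  mem[L1]=14
13. P0: store L1 := 8  bus=[BusUpgr,Flush]  L1: P0=M P1=I P2=I  mem[L1]=16
14. P0: load  L1  bus=[-]  L1: P0=M P1=I P2=I  mem[L1]=16
15. P2: load  L1  bus=[BusRd]  L1: P0=O P1=I P2=S  mem[L1]=16
16. P2: load  L1  bus=[-]  L1: P0=O P1=I P2=S  mem[L1]=16
17. P2: load  L1  bus=[-]  L1: P0=O P1=I P2=S  mem[L1]=16
18. P2: store L1 := 75  bus=[BusUpgr,Flush]  L1: P0=I P1=I P2=M  mem[L1]=8
19. P2: load  L0  bus=[BusRd]  L0: P0=S P1=I P2=S  mem[L0]=10
20. P0: load  L1  bus=[BusRd]  L1: P0=S P1=I P2=O  mem[L1]=8
21. P1: load  L0  bus=[BusRd]  L0: P0=S P1=S P2=S  mem[L0]=10
22. P2: store L0 := 31  bus=[BusUpgr]  L0: P0=I P1=I P2=M  mem[L0]=10
23. P2: load  L0  bus=[-]  L0: P0=I P1=I P2=M  mem[L0]=10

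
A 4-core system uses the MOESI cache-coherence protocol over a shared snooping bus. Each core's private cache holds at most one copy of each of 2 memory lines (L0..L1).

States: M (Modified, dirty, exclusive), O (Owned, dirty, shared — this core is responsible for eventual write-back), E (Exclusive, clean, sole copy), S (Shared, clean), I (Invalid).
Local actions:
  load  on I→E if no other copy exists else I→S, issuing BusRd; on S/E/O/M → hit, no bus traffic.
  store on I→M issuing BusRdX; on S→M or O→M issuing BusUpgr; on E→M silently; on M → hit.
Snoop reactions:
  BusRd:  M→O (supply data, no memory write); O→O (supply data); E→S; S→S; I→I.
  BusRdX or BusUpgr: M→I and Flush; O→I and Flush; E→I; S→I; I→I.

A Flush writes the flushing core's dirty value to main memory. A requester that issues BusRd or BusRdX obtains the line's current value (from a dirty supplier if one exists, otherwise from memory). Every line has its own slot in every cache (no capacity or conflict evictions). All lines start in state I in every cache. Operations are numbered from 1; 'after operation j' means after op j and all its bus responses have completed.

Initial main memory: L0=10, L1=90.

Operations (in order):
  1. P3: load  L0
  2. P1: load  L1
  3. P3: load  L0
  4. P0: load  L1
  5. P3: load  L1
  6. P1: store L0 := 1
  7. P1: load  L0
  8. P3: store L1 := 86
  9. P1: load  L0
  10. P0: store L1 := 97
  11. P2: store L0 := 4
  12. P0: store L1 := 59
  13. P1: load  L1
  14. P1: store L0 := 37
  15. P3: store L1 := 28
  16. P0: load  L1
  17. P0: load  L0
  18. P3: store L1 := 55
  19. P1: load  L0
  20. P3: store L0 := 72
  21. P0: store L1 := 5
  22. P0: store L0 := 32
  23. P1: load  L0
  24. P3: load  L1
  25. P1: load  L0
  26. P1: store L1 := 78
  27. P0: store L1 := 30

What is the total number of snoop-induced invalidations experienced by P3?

step 1: P3: load  L0  ⟶  IIIE  (L0)  txn=BusRd  M[L0]=10
step 2: P1: load  L1  ⟶  IEII  (L1)  txn=BusRd  M[L1]=90
step 3: P3: load  L0  ⟶  IIIE  (L0)  txn=∅  M[L0]=10
step 4: P0: load  L1  ⟶  SSII  (L1)  txn=BusRd  M[L1]=90
step 5: P3: load  L1  ⟶  SSIS  (L1)  txn=BusRd  M[L1]=90
step 6: P1: store L0 := 1  ⟶  IMII  (L0)  txn=BusRdX  M[L0]=10
step 7: P1: load  L0  ⟶  IMII  (L0)  txn=∅  M[L0]=10
step 8: P3: store L1 := 86  ⟶  IIIM  (L1)  txn=BusUpgr  M[L1]=90
step 9: P1: load  L0  ⟶  IMII  (L0)  txn=∅  M[L0]=10
step 10: P0: store L1 := 97  ⟶  MIII  (L1)  txn=BusRdX+Flush  M[L1]=86
step 11: P2: store L0 := 4  ⟶  IIMI  (L0)  txn=BusRdX+Flush  M[L0]=1
step 12: P0: store L1 := 59  ⟶  MIII  (L1)  txn=∅  M[L1]=86
step 13: P1: load  L1  ⟶  OSII  (L1)  txn=BusRd  M[L1]=86
step 14: P1: store L0 := 37  ⟶  IMII  (L0)  txn=BusRdX+Flush  M[L0]=4
step 15: P3: store L1 := 28  ⟶  IIIM  (L1)  txn=BusRdX+Flush  M[L1]=59
step 16: P0: load  L1  ⟶  SIIO  (L1)  txn=BusRd  M[L1]=59
step 17: P0: load  L0  ⟶  SOII  (L0)  txn=BusRd  M[L0]=4
step 18: P3: store L1 := 55  ⟶  IIIM  (L1)  txn=BusUpgr  M[L1]=59
step 19: P1: load  L0  ⟶  SOII  (L0)  txn=∅  M[L0]=4
step 20: P3: store L0 := 72  ⟶  IIIM  (L0)  txn=BusRdX+Flush  M[L0]=37
step 21: P0: store L1 := 5  ⟶  MIII  (L1)  txn=BusRdX+Flush  M[L1]=55
step 22: P0: store L0 := 32  ⟶  MIII  (L0)  txn=BusRdX+Flush  M[L0]=72
step 23: P1: load  L0  ⟶  OSII  (L0)  txn=BusRd  M[L0]=72
step 24: P3: load  L1  ⟶  OIIS  (L1)  txn=BusRd  M[L1]=55
step 25: P1: load  L0  ⟶  OSII  (L0)  txn=∅  M[L0]=72
step 26: P1: store L1 := 78  ⟶  IMII  (L1)  txn=BusRdX+Flush  M[L1]=5
step 27: P0: store L1 := 30  ⟶  MIII  (L1)  txn=BusRdX+Flush  M[L1]=78

invalidations = 5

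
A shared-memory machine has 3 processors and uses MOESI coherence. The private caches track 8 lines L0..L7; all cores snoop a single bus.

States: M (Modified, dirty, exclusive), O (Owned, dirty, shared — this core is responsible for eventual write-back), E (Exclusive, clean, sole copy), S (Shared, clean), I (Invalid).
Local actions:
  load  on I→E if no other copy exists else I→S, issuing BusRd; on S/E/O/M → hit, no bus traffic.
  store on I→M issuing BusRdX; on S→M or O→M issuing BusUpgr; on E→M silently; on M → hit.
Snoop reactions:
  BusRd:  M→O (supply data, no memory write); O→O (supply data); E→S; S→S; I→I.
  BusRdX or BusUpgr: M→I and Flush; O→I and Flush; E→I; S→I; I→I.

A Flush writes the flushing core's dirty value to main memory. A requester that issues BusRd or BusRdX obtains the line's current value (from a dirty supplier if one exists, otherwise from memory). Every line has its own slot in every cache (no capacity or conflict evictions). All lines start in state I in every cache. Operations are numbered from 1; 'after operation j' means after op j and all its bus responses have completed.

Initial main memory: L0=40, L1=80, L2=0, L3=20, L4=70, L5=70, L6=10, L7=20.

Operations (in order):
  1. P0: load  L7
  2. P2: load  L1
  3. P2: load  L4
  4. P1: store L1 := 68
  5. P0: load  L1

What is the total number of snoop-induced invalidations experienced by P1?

1. P0: load  L7  bus=[BusRd]  L7: P0=E P1=I P2=I  mem[L7]=20
2. P2: load  L1  bus=[BusRd]  L1: P0=I P1=I P2=E  mem[L1]=80
3. P2: load  L4  bus=[BusRd]  L4: P0=I P1=I P2=E  mem[L4]=70
4. P1: store L1 := 68  bus=[BusRdX]  L1: P0=I P1=M P2=I  mem[L1]=80
5. P0: load  L1  bus=[BusRd]  L1: P0=S P1=O P2=I  mem[L1]=80

invalidations = 0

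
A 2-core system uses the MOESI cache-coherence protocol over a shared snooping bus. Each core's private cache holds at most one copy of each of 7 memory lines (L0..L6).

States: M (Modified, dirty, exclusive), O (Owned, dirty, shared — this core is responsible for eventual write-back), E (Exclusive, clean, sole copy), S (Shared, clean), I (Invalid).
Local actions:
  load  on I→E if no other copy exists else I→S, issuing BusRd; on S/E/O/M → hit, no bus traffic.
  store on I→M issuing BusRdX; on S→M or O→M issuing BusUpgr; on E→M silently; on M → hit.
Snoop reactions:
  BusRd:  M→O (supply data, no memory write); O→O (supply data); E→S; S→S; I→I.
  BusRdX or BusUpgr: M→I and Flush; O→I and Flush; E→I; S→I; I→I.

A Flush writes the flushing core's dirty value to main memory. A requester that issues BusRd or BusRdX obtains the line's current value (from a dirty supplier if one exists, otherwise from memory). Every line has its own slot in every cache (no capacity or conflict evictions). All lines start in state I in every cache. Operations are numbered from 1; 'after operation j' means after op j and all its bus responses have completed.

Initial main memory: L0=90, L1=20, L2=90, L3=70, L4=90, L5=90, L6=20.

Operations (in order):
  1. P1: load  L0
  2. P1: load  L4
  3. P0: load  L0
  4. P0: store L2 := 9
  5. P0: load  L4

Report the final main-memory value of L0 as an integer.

memory[L0] = 90

step 1: P1: load  L0  ⟶  IE  (L0)  txn=BusRd  M[L0]=90
step 2: P1: load  L4  ⟶  IE  (L4)  txn=BusRd  M[L4]=90
step 3: P0: load  L0  ⟶  SS  (L0)  txn=BusRd  M[L0]=90
step 4: P0: store L2 := 9  ⟶  MI  (L2)  txn=BusRdX  M[L2]=90
step 5: P0: load  L4  ⟶  SS  (L4)  txn=BusRd  M[L4]=90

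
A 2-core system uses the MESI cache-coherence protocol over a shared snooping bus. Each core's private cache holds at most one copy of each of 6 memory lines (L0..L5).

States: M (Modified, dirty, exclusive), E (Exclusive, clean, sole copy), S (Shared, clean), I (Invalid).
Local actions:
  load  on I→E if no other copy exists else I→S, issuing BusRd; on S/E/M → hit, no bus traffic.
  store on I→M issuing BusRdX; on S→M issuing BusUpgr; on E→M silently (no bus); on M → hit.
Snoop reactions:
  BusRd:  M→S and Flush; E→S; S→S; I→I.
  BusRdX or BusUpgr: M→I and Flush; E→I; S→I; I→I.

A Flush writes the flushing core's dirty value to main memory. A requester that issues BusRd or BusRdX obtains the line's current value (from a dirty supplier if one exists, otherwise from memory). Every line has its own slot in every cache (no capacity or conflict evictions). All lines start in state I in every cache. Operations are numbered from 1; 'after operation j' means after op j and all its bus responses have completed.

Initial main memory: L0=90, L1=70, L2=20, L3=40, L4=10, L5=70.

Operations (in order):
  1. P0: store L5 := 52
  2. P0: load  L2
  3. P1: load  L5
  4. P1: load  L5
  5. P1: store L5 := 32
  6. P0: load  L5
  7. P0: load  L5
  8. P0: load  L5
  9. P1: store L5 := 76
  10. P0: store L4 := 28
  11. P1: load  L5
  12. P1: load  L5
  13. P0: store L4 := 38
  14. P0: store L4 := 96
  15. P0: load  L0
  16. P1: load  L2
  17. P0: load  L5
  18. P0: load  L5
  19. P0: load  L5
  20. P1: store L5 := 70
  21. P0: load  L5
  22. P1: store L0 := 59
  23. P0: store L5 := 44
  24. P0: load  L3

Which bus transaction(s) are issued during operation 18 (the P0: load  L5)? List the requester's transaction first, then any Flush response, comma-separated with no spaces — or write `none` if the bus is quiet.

  op1 P0: store L5 := 52 → M/I on L5; bus BusRdX; mem=70
  op2 P0: load  L2 → E/I on L2; bus BusRd; mem=20
  op3 P1: load  L5 → S/S on L5; bus BusRd Flush; mem=52
  op4 P1: load  L5 → S/S on L5; bus (none); mem=52
  op5 P1: store L5 := 32 → I/M on L5; bus BusUpgr; mem=52
  op6 P0: load  L5 → S/S on L5; bus BusRd Flush; mem=32
  op7 P0: load  L5 → S/S on L5; bus (none); mem=32
  op8 P0: load  L5 → S/S on L5; bus (none); mem=32
  op9 P1: store L5 := 76 → I/M on L5; bus BusUpgr; mem=32
  op10 P0: store L4 := 28 → M/I on L4; bus BusRdX; mem=10
  op11 P1: load  L5 → I/M on L5; bus (none); mem=32
  op12 P1: load  L5 → I/M on L5; bus (none); mem=32
  op13 P0: store L4 := 38 → M/I on L4; bus (none); mem=10
  op14 P0: store L4 := 96 → M/I on L4; bus (none); mem=10
  op15 P0: load  L0 → E/I on L0; bus BusRd; mem=90
  op16 P1: load  L2 → S/S on L2; bus BusRd; mem=20
  op17 P0: load  L5 → S/S on L5; bus BusRd Flush; mem=76
  op18 P0: load  L5 → S/S on L5; bus (none); mem=76
  op19 P0: load  L5 → S/S on L5; bus (none); mem=76
  op20 P1: store L5 := 70 → I/M on L5; bus BusUpgr; mem=76
  op21 P0: load  L5 → S/S on L5; bus BusRd Flush; mem=70
  op22 P1: store L0 := 59 → I/M on L0; bus BusRdX; mem=90
  op23 P0: store L5 := 44 → M/I on L5; bus BusUpgr; mem=70
  op24 P0: load  L3 → E/I on L3; bus BusRd; mem=40

bus = none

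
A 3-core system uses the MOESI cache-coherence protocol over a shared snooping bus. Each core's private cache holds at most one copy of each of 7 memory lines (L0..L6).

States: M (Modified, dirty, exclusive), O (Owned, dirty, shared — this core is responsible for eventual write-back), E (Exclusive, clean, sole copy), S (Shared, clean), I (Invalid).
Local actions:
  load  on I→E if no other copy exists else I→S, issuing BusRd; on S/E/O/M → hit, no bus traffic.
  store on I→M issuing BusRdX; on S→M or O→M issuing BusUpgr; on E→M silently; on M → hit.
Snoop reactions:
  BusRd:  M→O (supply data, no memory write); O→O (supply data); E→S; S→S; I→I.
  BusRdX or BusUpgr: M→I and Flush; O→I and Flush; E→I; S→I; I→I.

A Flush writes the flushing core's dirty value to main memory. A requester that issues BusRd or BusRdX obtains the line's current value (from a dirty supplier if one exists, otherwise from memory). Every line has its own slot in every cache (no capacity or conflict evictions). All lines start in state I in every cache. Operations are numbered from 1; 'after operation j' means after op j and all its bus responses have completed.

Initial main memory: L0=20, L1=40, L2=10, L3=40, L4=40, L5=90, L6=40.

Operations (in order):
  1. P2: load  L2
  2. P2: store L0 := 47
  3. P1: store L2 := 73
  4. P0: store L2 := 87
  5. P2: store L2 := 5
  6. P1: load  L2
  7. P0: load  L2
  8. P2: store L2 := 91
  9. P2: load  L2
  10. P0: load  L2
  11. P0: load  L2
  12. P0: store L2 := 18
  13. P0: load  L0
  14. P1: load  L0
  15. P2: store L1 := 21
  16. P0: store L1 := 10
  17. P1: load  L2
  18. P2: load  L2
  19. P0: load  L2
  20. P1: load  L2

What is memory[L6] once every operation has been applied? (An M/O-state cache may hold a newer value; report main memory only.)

[1] P2: load  L2 | P0:I, P1:I, P2:E(10) | bus: BusRd
[2] P2: store L0 := 47 | P0:I, P1:I, P2:M(47) | bus: BusRdX
[3] P1: store L2 := 73 | P0:I, P1:M(73), P2:I | bus: BusRdX
[4] P0: store L2 := 87 | P0:M(87), P1:I, P2:I | bus: BusRdX,Flush
[5] P2: store L2 := 5 | P0:I, P1:I, P2:M(5) | bus: BusRdX,Flush
[6] P1: load  L2 | P0:I, P1:S(5), P2:O(5) | bus: BusRd
[7] P0: load  L2 | P0:S(5), P1:S(5), P2:O(5) | bus: BusRd
[8] P2: store L2 := 91 | P0:I, P1:I, P2:M(91) | bus: BusUpgr
[9] P2: load  L2 | P0:I, P1:I, P2:M(91) | bus: none
[10] P0: load  L2 | P0:S(91), P1:I, P2:O(91) | bus: BusRd
[11] P0: load  L2 | P0:S(91), P1:I, P2:O(91) | bus: none
[12] P0: store L2 := 18 | P0:M(18), P1:I, P2:I | bus: BusUpgr,Flush
[13] P0: load  L0 | P0:S(47), P1:I, P2:O(47) | bus: BusRd
[14] P1: load  L0 | P0:S(47), P1:S(47), P2:O(47) | bus: BusRd
[15] P2: store L1 := 21 | P0:I, P1:I, P2:M(21) | bus: BusRdX
[16] P0: store L1 := 10 | P0:M(10), P1:I, P2:I | bus: BusRdX,Flush
[17] P1: load  L2 | P0:O(18), P1:S(18), P2:I | bus: BusRd
[18] P2: load  L2 | P0:O(18), P1:S(18), P2:S(18) | bus: BusRd
[19] P0: load  L2 | P0:O(18), P1:S(18), P2:S(18) | bus: none
[20] P1: load  L2 | P0:O(18), P1:S(18), P2:S(18) | bus: none

memory[L6] = 40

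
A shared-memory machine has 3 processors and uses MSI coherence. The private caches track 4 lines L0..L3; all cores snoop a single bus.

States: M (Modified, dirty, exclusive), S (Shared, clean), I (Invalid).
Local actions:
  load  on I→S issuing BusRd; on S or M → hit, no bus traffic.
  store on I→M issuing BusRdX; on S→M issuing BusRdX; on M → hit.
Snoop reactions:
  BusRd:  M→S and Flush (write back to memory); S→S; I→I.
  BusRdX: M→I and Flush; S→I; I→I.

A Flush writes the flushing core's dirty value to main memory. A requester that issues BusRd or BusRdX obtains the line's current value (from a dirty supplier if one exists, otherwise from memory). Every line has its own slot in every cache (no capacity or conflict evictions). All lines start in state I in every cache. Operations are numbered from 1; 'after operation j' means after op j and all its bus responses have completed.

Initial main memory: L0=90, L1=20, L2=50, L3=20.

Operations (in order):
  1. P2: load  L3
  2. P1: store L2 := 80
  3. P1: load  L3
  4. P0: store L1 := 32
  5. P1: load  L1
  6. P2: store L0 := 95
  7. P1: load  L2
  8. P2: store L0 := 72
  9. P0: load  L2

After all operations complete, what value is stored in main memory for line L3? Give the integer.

memory[L3] = 20

  op1 P2: load  L3 → I/I/S on L3; bus BusRd; mem=20
  op2 P1: store L2 := 80 → I/M/I on L2; bus BusRdX; mem=50
  op3 P1: load  L3 → I/S/S on L3; bus BusRd; mem=20
  op4 P0: store L1 := 32 → M/I/I on L1; bus BusRdX; mem=20
  op5 P1: load  L1 → S/S/I on L1; bus BusRd Flush; mem=32
  op6 P2: store L0 := 95 → I/I/M on L0; bus BusRdX; mem=90
  op7 P1: load  L2 → I/M/I on L2; bus (none); mem=50
  op8 P2: store L0 := 72 → I/I/M on L0; bus (none); mem=90
  op9 P0: load  L2 → S/S/I on L2; bus BusRd Flush; mem=80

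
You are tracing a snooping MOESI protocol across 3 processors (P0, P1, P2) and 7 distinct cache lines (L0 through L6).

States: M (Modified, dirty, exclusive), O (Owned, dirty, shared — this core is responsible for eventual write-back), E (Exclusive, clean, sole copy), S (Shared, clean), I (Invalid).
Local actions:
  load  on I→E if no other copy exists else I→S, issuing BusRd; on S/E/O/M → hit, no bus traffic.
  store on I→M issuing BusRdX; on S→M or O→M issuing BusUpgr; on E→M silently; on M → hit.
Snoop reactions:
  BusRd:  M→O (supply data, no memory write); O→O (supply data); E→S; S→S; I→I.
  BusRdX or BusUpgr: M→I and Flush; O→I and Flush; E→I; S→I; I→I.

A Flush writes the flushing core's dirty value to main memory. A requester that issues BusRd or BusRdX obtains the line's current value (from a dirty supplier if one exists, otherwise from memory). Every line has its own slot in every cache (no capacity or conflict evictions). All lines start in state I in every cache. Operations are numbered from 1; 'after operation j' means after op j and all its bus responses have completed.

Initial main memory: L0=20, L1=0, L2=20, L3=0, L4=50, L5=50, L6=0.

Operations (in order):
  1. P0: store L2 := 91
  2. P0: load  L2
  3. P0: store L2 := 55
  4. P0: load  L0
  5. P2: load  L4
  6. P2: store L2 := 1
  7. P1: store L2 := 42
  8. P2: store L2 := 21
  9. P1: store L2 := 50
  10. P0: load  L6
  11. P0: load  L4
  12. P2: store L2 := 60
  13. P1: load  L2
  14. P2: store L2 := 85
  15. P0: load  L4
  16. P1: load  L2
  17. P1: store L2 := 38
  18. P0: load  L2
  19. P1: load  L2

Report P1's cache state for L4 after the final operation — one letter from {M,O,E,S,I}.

step 1: P0: store L2 := 91  ⟶  MII  (L2)  txn=BusRdX  M[L2]=20
step 2: P0: load  L2  ⟶  MII  (L2)  txn=∅  M[L2]=20
step 3: P0: store L2 := 55  ⟶  MII  (L2)  txn=∅  M[L2]=20
step 4: P0: load  L0  ⟶  EII  (L0)  txn=BusRd  M[L0]=20
step 5: P2: load  L4  ⟶  IIE  (L4)  txn=BusRd  M[L4]=50
step 6: P2: store L2 := 1  ⟶  IIM  (L2)  txn=BusRdX+Flush  M[L2]=55
step 7: P1: store L2 := 42  ⟶  IMI  (L2)  txn=BusRdX+Flush  M[L2]=1
step 8: P2: store L2 := 21  ⟶  IIM  (L2)  txn=BusRdX+Flush  M[L2]=42
step 9: P1: store L2 := 50  ⟶  IMI  (L2)  txn=BusRdX+Flush  M[L2]=21
step 10: P0: load  L6  ⟶  EII  (L6)  txn=BusRd  M[L6]=0
step 11: P0: load  L4  ⟶  SIS  (L4)  txn=BusRd  M[L4]=50
step 12: P2: store L2 := 60  ⟶  IIM  (L2)  txn=BusRdX+Flush  M[L2]=50
step 13: P1: load  L2  ⟶  ISO  (L2)  txn=BusRd  M[L2]=50
step 14: P2: store L2 := 85  ⟶  IIM  (L2)  txn=BusUpgr  M[L2]=50
step 15: P0: load  L4  ⟶  SIS  (L4)  txn=∅  M[L4]=50
step 16: P1: load  L2  ⟶  ISO  (L2)  txn=BusRd  M[L2]=50
step 17: P1: store L2 := 38  ⟶  IMI  (L2)  txn=BusUpgr+Flush  M[L2]=85
step 18: P0: load  L2  ⟶  SOI  (L2)  txn=BusRd  M[L2]=85
step 19: P1: load  L2  ⟶  SOI  (L2)  txn=∅  M[L2]=85

state = I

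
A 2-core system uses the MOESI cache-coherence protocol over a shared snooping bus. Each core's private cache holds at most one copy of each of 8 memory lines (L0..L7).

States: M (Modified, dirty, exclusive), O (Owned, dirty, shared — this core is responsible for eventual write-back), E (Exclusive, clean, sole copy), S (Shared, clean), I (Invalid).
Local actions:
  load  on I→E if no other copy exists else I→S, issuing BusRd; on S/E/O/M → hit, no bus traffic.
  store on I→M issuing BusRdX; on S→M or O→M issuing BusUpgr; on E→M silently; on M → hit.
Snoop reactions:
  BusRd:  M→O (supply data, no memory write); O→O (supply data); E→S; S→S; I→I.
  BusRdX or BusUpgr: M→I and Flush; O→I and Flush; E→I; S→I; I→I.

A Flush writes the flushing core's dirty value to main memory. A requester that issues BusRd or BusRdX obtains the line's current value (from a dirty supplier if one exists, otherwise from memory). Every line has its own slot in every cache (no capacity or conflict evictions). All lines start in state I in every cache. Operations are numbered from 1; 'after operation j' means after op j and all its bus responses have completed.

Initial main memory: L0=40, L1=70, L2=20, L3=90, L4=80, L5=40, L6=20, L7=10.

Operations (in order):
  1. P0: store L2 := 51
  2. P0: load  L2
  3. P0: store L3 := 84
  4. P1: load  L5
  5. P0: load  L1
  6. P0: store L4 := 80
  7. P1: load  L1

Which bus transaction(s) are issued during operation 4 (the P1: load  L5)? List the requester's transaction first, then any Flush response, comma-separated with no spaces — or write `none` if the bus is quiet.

[1] P0: store L2 := 51 | P0:M(51), P1:I | bus: BusRdX
[2] P0: load  L2 | P0:M(51), P1:I | bus: none
[3] P0: store L3 := 84 | P0:M(84), P1:I | bus: BusRdX
[4] P1: load  L5 | P0:I, P1:E(40) | bus: BusRd
[5] P0: load  L1 | P0:E(70), P1:I | bus: BusRd
[6] P0: store L4 := 80 | P0:M(80), P1:I | bus: BusRdX
[7] P1: load  L1 | P0:S(70), P1:S(70) | bus: BusRd

bus = BusRd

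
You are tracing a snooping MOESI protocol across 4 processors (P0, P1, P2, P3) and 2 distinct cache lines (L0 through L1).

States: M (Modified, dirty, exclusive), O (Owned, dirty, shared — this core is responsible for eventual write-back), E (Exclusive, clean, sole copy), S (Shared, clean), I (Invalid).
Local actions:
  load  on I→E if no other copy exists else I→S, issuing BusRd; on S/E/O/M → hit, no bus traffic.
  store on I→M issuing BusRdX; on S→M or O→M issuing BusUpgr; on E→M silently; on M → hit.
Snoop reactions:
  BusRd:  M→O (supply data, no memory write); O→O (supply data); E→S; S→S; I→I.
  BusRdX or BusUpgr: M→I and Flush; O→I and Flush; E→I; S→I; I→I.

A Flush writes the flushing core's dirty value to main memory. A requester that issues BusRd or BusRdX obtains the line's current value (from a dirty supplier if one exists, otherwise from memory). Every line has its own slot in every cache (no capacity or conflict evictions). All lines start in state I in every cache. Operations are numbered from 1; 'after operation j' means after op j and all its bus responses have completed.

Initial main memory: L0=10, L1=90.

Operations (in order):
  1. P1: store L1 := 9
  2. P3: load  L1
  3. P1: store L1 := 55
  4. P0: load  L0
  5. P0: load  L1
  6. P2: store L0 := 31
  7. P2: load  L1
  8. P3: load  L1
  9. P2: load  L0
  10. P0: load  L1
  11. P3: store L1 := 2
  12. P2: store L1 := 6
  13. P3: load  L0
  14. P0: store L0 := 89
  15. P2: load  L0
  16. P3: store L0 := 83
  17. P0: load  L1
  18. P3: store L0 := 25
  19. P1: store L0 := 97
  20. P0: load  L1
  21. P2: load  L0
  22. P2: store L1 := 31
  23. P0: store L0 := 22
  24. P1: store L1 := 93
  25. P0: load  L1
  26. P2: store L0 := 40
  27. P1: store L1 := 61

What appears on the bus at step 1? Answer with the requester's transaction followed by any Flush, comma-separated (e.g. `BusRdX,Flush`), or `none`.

1. P1: store L1 := 9  bus=[BusRdX]  L1: P0=I P1=M P2=I P3=I  mem[L1]=90
2. P3: load  L1  bus=[BusRd]  L1: P0=I P1=O P2=I P3=S  mem[L1]=90
3. P1: store L1 := 55  bus=[BusUpgr]  L1: P0=I P1=M P2=I P3=I  mem[L1]=90
4. P0: load  L0  bus=[BusRd]  L0: P0=E P1=I P2=I P3=I  mem[L0]=10
5. P0: load  L1  bus=[BusRd]  L1: P0=S P1=O P2=I P3=I  mem[L1]=90
6. P2: store L0 := 31  bus=[BusRdX]  L0: P0=I P1=I P2=M P3=I  mem[L0]=10
7. P2: load  L1  bus=[BusRd]  L1: P0=S P1=O P2=S P3=I  mem[L1]=90
8. P3: load  L1  bus=[BusRd]  L1: P0=S P1=O P2=S P3=S  mem[L1]=90
9. P2: load  L0  bus=[-]  L0: P0=I P1=I P2=M P3=I  mem[L0]=10
10. P0: load  L1  bus=[-]  L1: P0=S P1=O P2=S P3=S  mem[L1]=90
11. P3: store L1 := 2  bus=[BusUpgr,Flush]  L1: P0=I P1=I P2=I P3=M  mem[L1]=55
12. P2: store L1 := 6  bus=[BusRdX,Flush]  L1: P0=I P1=I P2=M P3=I  mem[L1]=2
13. P3: load  L0  bus=[BusRd]  L0: P0=I P1=I P2=O P3=S  mem[L0]=10
14. P0: store L0 := 89  bus=[BusRdX,Flush]  L0: P0=M P1=I P2=I P3=I  mem[L0]=31
15. P2: load  L0  bus=[BusRd]  L0: P0=O P1=I P2=S P3=I  mem[L0]=31
16. P3: store L0 := 83  bus=[BusRdX,Flush]  L0: P0=I P1=I P2=I P3=M  mem[L0]=89
17. P0: load  L1  bus=[BusRd]  L1: P0=S P1=I P2=O P3=I  mem[L1]=2
18. P3: store L0 := 25  bus=[-]  L0: P0=I P1=I P2=I P3=M  mem[L0]=89
19. P1: store L0 := 97  bus=[BusRdX,Flush]  L0: P0=I P1=M P2=I P3=I  mem[L0]=25
20. P0: load  L1  bus=[-]  L1: P0=S P1=I P2=O P3=I  mem[L1]=2
21. P2: load  L0  bus=[BusRd]  L0: P0=I P1=O P2=S P3=I  mem[L0]=25
22. P2: store L1 := 31  bus=[BusUpgr]  L1: P0=I P1=I P2=M P3=I  mem[L1]=2
23. P0: store L0 := 22  bus=[BusRdX,Flush]  L0: P0=M P1=I P2=I P3=I  mem[L0]=97
24. P1: store L1 := 93  bus=[BusRdX,Flush]  L1: P0=I P1=M P2=I P3=I  mem[L1]=31
25. P0: load  L1  bus=[BusRd]  L1: P0=S P1=O P2=I P3=I  mem[L1]=31
26. P2: store L0 := 40  bus=[BusRdX,Flush]  L0: P0=I P1=I P2=M P3=I  mem[L0]=22
27. P1: store L1 := 61  bus=[BusUpgr]  L1: P0=I P1=M P2=I P3=I  mem[L1]=31

bus = BusRdX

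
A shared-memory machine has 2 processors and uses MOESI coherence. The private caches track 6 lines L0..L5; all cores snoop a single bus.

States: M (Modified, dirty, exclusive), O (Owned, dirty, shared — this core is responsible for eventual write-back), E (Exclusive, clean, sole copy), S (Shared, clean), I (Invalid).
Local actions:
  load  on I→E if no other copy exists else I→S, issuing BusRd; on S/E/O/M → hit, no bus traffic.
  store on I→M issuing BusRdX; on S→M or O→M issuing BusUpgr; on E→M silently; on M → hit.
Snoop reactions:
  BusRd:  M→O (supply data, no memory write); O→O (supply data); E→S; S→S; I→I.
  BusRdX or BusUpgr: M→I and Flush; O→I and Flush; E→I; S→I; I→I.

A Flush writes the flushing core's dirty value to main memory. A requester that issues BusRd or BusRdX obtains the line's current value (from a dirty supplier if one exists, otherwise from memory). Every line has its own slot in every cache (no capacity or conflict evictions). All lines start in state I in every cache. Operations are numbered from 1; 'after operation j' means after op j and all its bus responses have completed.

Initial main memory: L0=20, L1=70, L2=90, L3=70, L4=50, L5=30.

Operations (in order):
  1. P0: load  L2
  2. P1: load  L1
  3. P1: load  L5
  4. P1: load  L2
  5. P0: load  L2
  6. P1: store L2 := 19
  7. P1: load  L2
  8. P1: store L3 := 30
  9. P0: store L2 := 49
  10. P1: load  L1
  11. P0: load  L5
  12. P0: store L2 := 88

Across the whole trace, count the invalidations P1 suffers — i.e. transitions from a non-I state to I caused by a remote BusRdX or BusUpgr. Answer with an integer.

[1] P0: load  L2 | P0:E(90), P1:I | bus: BusRd
[2] P1: load  L1 | P0:I, P1:E(70) | bus: BusRd
[3] P1: load  L5 | P0:I, P1:E(30) | bus: BusRd
[4] P1: load  L2 | P0:S(90), P1:S(90) | bus: BusRd
[5] P0: load  L2 | P0:S(90), P1:S(90) | bus: none
[6] P1: store L2 := 19 | P0:I, P1:M(19) | bus: BusUpgr
[7] P1: load  L2 | P0:I, P1:M(19) | bus: none
[8] P1: store L3 := 30 | P0:I, P1:M(30) | bus: BusRdX
[9] P0: store L2 := 49 | P0:M(49), P1:I | bus: BusRdX,Flush
[10] P1: load  L1 | P0:I, P1:E(70) | bus: none
[11] P0: load  L5 | P0:S(30), P1:S(30) | bus: BusRd
[12] P0: store L2 := 88 | P0:M(88), P1:I | bus: none

invalidations = 1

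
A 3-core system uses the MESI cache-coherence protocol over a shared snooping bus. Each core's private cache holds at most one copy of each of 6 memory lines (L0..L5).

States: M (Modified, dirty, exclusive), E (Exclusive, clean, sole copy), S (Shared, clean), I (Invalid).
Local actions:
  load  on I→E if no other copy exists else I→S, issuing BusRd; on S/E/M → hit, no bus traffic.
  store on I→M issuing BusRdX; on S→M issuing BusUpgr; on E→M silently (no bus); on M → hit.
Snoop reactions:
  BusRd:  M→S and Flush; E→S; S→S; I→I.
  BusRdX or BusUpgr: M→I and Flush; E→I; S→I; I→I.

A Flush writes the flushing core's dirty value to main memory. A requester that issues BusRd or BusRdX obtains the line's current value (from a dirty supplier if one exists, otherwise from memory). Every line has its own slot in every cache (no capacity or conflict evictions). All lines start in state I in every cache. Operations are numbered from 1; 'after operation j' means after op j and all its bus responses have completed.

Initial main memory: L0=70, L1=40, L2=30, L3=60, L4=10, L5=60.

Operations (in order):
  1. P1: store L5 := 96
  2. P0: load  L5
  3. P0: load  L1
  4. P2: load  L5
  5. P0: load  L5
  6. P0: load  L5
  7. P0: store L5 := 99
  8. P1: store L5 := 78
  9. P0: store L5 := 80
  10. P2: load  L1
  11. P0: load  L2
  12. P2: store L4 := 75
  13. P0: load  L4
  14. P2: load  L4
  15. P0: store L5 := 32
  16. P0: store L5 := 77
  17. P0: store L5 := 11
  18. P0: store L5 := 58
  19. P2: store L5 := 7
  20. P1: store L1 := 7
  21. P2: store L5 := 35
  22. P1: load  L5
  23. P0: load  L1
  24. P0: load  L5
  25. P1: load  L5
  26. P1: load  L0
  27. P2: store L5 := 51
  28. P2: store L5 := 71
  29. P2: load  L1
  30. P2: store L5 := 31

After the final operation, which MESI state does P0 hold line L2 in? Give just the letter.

state = E

[1] P1: store L5 := 96 | P0:I, P1:M(96), P2:I | bus: BusRdX
[2] P0: load  L5 | P0:S(96), P1:S(96), P2:I | bus: BusRd,Flush
[3] P0: load  L1 | P0:E(40), P1:I, P2:I | bus: BusRd
[4] P2: load  L5 | P0:S(96), P1:S(96), P2:S(96) | bus: BusRd
[5] P0: load  L5 | P0:S(96), P1:S(96), P2:S(96) | bus: none
[6] P0: load  L5 | P0:S(96), P1:S(96), P2:S(96) | bus: none
[7] P0: store L5 := 99 | P0:M(99), P1:I, P2:I | bus: BusUpgr
[8] P1: store L5 := 78 | P0:I, P1:M(78), P2:I | bus: BusRdX,Flush
[9] P0: store L5 := 80 | P0:M(80), P1:I, P2:I | bus: BusRdX,Flush
[10] P2: load  L1 | P0:S(40), P1:I, P2:S(40) | bus: BusRd
[11] P0: load  L2 | P0:E(30), P1:I, P2:I | bus: BusRd
[12] P2: store L4 := 75 | P0:I, P1:I, P2:M(75) | bus: BusRdX
[13] P0: load  L4 | P0:S(75), P1:I, P2:S(75) | bus: BusRd,Flush
[14] P2: load  L4 | P0:S(75), P1:I, P2:S(75) | bus: none
[15] P0: store L5 := 32 | P0:M(32), P1:I, P2:I | bus: none
[16] P0: store L5 := 77 | P0:M(77), P1:I, P2:I | bus: none
[17] P0: store L5 := 11 | P0:M(11), P1:I, P2:I | bus: none
[18] P0: store L5 := 58 | P0:M(58), P1:I, P2:I | bus: none
[19] P2: store L5 := 7 | P0:I, P1:I, P2:M(7) | bus: BusRdX,Flush
[20] P1: store L1 := 7 | P0:I, P1:M(7), P2:I | bus: BusRdX
[21] P2: store L5 := 35 | P0:I, P1:I, P2:M(35) | bus: none
[22] P1: load  L5 | P0:I, P1:S(35), P2:S(35) | bus: BusRd,Flush
[23] P0: load  L1 | P0:S(7), P1:S(7), P2:I | bus: BusRd,Flush
[24] P0: load  L5 | P0:S(35), P1:S(35), P2:S(35) | bus: BusRd
[25] P1: load  L5 | P0:S(35), P1:S(35), P2:S(35) | bus: none
[26] P1: load  L0 | P0:I, P1:E(70), P2:I | bus: BusRd
[27] P2: store L5 := 51 | P0:I, P1:I, P2:M(51) | bus: BusUpgr
[28] P2: store L5 := 71 | P0:I, P1:I, P2:M(71) | bus: none
[29] P2: load  L1 | P0:S(7), P1:S(7), P2:S(7) | bus: BusRd
[30] P2: store L5 := 31 | P0:I, P1:I, P2:M(31) | bus: none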